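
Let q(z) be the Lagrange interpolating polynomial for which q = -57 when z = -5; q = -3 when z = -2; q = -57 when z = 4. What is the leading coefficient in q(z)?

-3

L_0(z) = (z + 2)(z - 4) / [27] = (1/27)z^2 - (2/27)z - 8/27
L_1(z) = (z + 5)(z - 4) / [-18] = -(1/18)z^2 - (1/18)z + 10/9
L_2(z) = (z + 5)(z + 2) / [54] = (1/54)z^2 + (7/54)z + 5/27
q(z) = (-57)·L_0 + (-3)·L_1 + (-57)·L_2
Only the coefficient of z^2 is needed; take it from each L_i and combine:
(-57)·(1/27) + (-3)·(-1/18) + (-57)·(1/54) = -3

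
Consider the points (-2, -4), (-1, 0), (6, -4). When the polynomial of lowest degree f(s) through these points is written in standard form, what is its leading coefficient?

Build the Lagrange basis polynomials:
L_0(s) = (s + 1)(s - 6) / [8] = (1/8)s^2 - (5/8)s - 3/4
L_1(s) = (s + 2)(s - 6) / [-7] = -(1/7)s^2 + (4/7)s + 12/7
L_2(s) = (s + 2)(s + 1) / [56] = (1/56)s^2 + (3/56)s + 1/28
f(s) = (-4)·L_0 + 0·L_1 + (-4)·L_2
Only the coefficient of s^2 is needed; take it from each L_i and combine:
(-4)·(1/8) + 0·(-1/7) + (-4)·(1/56) = -4/7

-4/7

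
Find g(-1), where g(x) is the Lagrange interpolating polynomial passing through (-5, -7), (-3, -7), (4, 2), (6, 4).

-47/9

Evaluate each Lagrange basis at x = -1:
L_0(-1) = (2)·(-5)·(-7)/[(-2)·(-9)·(-11)] = -35/99
L_1(-1) = (4)·(-5)·(-7)/[(2)·(-7)·(-9)] = 10/9
L_2(-1) = (4)·(2)·(-7)/[(9)·(7)·(-2)] = 4/9
L_3(-1) = (4)·(2)·(-5)/[(11)·(9)·(2)] = -20/99
Sum: (-7)·(-35/99) + (-7)·(10/9) + 2·(4/9) + 4·(-20/99) = -47/9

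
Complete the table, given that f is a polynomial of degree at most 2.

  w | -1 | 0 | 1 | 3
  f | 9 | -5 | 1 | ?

73

The 3 known values determine f uniquely (degree ≤ 2).
L_0(3) = (3)·(2)/[(-1)·(-2)] = 3
L_1(3) = (4)·(2)/[(1)·(-1)] = -8
L_2(3) = (4)·(3)/[(2)·(1)] = 6
Sum: 9·(3) + (-5)·(-8) + 1·(6) = 73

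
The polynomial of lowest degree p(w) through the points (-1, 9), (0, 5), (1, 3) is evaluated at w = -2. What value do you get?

15

Using Newton's divided-difference form:
p[-1,0] = (5 - 9) / (0 - (-1)) = -4
p[0,1] = (3 - 5) / (1 - 0) = -2
p[-1,0,1] = (-2 - (-4)) / (1 - (-1)) = 1
p(-2) = 9 + (-4)·(-1) + 1·(-1)·(-2) = 15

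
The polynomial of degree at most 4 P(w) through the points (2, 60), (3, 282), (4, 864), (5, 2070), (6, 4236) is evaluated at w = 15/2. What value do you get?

163155/16

Using Newton's divided-difference form:
P[2,3] = (282 - 60) / (3 - 2) = 222
P[3,4] = (864 - 282) / (4 - 3) = 582
P[4,5] = (2070 - 864) / (5 - 4) = 1206
P[5,6] = (4236 - 2070) / (6 - 5) = 2166
P[2,3,4] = (582 - 222) / (4 - 2) = 180
P[3,4,5] = (1206 - 582) / (5 - 3) = 312
P[4,5,6] = (2166 - 1206) / (6 - 4) = 480
P[2,3,4,5] = (312 - 180) / (5 - 2) = 44
P[3,4,5,6] = (480 - 312) / (6 - 3) = 56
P[2,3,4,5,6] = (56 - 44) / (6 - 2) = 3
P(15/2) = 60 + 222·(11/2) + 180·(11/2)·(9/2) + 44·(11/2)·(9/2)·(7/2) + 3·(11/2)·(9/2)·(7/2)·(5/2) = 163155/16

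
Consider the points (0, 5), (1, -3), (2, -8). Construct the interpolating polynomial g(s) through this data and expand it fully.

L_0(s) = (s - 1)(s - 2) / [2] = (1/2)s^2 - (3/2)s + 1
L_1(s) = s(s - 2) / [-1] = -s^2 + 2s
L_2(s) = s(s - 1) / [2] = (1/2)s^2 - (1/2)s
g(s) = 5·L_0 + (-3)·L_1 + (-8)·L_2
  5·L_0(s) = (5/2)s^2 - (15/2)s + 5
  (-3)·L_1(s) = 3s^2 - 6s
  (-8)·L_2(s) = -4s^2 + 4s
Adding term by term: (3/2)s^2 - (19/2)s + 5

g(s) = (3/2)s^2 - (19/2)s + 5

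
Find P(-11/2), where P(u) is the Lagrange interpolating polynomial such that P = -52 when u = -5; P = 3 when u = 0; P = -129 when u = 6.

-263/4

L_0(-11/2) = (-11/2)·(-23/2)/[(-5)·(-11)] = 23/20
L_1(-11/2) = (-1/2)·(-23/2)/[(5)·(-6)] = -23/120
L_2(-11/2) = (-1/2)·(-11/2)/[(11)·(6)] = 1/24
Sum: (-52)·(23/20) + 3·(-23/120) + (-129)·(1/24) = -263/4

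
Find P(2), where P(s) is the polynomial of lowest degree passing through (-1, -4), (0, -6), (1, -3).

5

Evaluate each Lagrange basis at s = 2:
L_0(2) = (2)·(1)/[(-1)·(-2)] = 1
L_1(2) = (3)·(1)/[(1)·(-1)] = -3
L_2(2) = (3)·(2)/[(2)·(1)] = 3
Sum: (-4)·(1) + (-6)·(-3) + (-3)·(3) = 5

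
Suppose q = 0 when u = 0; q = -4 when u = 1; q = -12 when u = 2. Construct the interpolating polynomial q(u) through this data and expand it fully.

Build the Lagrange basis polynomials:
L_0(u) = (u - 1)(u - 2) / [2] = (1/2)u^2 - (3/2)u + 1
L_1(u) = u(u - 2) / [-1] = -u^2 + 2u
L_2(u) = u(u - 1) / [2] = (1/2)u^2 - (1/2)u
q(u) = 0·L_0 + (-4)·L_1 + (-12)·L_2
  0·L_0(u) = 0
  (-4)·L_1(u) = 4u^2 - 8u
  (-12)·L_2(u) = -6u^2 + 6u
Adding term by term: -2u^2 - 2u

q(u) = -2u^2 - 2u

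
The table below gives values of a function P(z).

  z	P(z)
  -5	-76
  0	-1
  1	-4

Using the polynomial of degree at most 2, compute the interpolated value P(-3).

-28

Evaluate each Lagrange basis at z = -3:
L_0(-3) = (-3)·(-4)/[(-5)·(-6)] = 2/5
L_1(-3) = (2)·(-4)/[(5)·(-1)] = 8/5
L_2(-3) = (2)·(-3)/[(6)·(1)] = -1
Sum: (-76)·(2/5) + (-1)·(8/5) + (-4)·(-1) = -28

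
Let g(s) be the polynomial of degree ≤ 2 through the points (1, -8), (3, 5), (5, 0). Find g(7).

Evaluate each Lagrange basis at s = 7:
L_0(7) = (4)·(2)/[(-2)·(-4)] = 1
L_1(7) = (6)·(2)/[(2)·(-2)] = -3
L_2(7) = (6)·(4)/[(4)·(2)] = 3
Sum: (-8)·(1) + 5·(-3) + 0 = -23

-23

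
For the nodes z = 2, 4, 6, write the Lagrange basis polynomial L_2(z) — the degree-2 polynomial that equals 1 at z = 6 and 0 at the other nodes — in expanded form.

L_2(z) = (z - 2)(z - 4) / [(4)·(2)]
       = (z^2 - 6z + 8) / (8)

L_2(z) = (1/8)z^2 - (3/4)z + 1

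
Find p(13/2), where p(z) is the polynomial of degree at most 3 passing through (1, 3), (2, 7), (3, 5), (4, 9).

Using Newton's divided-difference form:
p[1,2] = (7 - 3) / (2 - 1) = 4
p[2,3] = (5 - 7) / (3 - 2) = -2
p[3,4] = (9 - 5) / (4 - 3) = 4
p[1,2,3] = (-2 - 4) / (3 - 1) = -3
p[2,3,4] = (4 - (-2)) / (4 - 2) = 3
p[1,2,3,4] = (3 - (-3)) / (4 - 1) = 2
p(13/2) = 3 + 4·(11/2) + (-3)·(11/2)·(9/2) + 2·(11/2)·(9/2)·(7/2) = 124

124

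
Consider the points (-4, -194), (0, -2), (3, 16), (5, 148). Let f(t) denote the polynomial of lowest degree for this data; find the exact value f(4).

Evaluate each Lagrange basis at t = 4:
L_0(4) = (4)·(1)·(-1)/[(-4)·(-7)·(-9)] = 1/63
L_1(4) = (8)·(1)·(-1)/[(4)·(-3)·(-5)] = -2/15
L_2(4) = (8)·(4)·(-1)/[(7)·(3)·(-2)] = 16/21
L_3(4) = (8)·(4)·(1)/[(9)·(5)·(2)] = 16/45
Sum: (-194)·(1/63) + (-2)·(-2/15) + 16·(16/21) + 148·(16/45) = 62

62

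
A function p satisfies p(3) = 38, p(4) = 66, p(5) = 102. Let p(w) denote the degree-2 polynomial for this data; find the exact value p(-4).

66

Evaluate each Lagrange basis at w = -4:
L_0(-4) = (-8)·(-9)/[(-1)·(-2)] = 36
L_1(-4) = (-7)·(-9)/[(1)·(-1)] = -63
L_2(-4) = (-7)·(-8)/[(2)·(1)] = 28
Sum: 38·(36) + 66·(-63) + 102·(28) = 66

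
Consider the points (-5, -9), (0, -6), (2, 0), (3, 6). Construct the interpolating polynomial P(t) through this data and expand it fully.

P(t) = (23/280)t^3 + (33/56)t^2 + (209/140)t - 6

Build the Lagrange basis polynomials:
L_0(t) = t(t - 2)(t - 3) / [-280] = -(1/280)t^3 + (1/56)t^2 - (3/140)t
L_1(t) = (t + 5)(t - 2)(t - 3) / [30] = (1/30)t^3 - (19/30)t + 1
L_2(t) = (t + 5)t(t - 3) / [-14] = -(1/14)t^3 - (1/7)t^2 + (15/14)t
L_3(t) = (t + 5)t(t - 2) / [24] = (1/24)t^3 + (1/8)t^2 - (5/12)t
P(t) = (-9)·L_0 + (-6)·L_1 + 0·L_2 + 6·L_3
  (-9)·L_0(t) = (9/280)t^3 - (9/56)t^2 + (27/140)t
  (-6)·L_1(t) = -(1/5)t^3 + (19/5)t - 6
  0·L_2(t) = 0
  6·L_3(t) = (1/4)t^3 + (3/4)t^2 - (5/2)t
Adding term by term: (23/280)t^3 + (33/56)t^2 + (209/140)t - 6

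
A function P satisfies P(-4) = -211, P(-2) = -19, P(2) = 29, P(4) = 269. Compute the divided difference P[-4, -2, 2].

P[-4,-2] = (-19 - (-211)) / (-2 - (-4)) = 96
P[-2,2] = (29 - (-19)) / (2 - (-2)) = 12
P[-4,-2,2] = (12 - 96) / (2 - (-4)) = -14

-14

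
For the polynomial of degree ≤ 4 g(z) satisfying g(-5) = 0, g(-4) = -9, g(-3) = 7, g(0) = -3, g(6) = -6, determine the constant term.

Build the Lagrange basis polynomials:
L_0(z) = (z + 4)(z + 3)z(z - 6) / [110] = (1/110)z^4 + (1/110)z^3 - (3/11)z^2 - (36/55)z
L_1(z) = (z + 5)(z + 3)z(z - 6) / [-40] = -(1/40)z^4 - (1/20)z^3 + (33/40)z^2 + (9/4)z
L_2(z) = (z + 5)(z + 4)z(z - 6) / [54] = (1/54)z^4 + (1/18)z^3 - (17/27)z^2 - (20/9)z
L_3(z) = (z + 5)(z + 4)(z + 3)(z - 6) / [-360] = -(1/360)z^4 - (1/60)z^3 + (5/72)z^2 + (37/60)z + 1
L_4(z) = (z + 5)(z + 4)(z + 3)z / [5940] = (1/5940)z^4 + (1/495)z^3 + (47/5940)z^2 + (1/99)z
g(z) = 0·L_0 + (-9)·L_1 + 7·L_2 + (-3)·L_3 + (-6)·L_4
Only the constant term is needed; take it from each L_i and combine:
0·(0) + (-9)·(0) + 7·(0) + (-3)·(1) + (-6)·(0) = -3

-3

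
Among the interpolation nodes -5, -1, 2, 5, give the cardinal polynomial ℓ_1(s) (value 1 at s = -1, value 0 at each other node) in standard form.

ℓ_1(s) = (1/72)s^3 - (1/36)s^2 - (25/72)s + 25/36

ℓ_1(s) = (s + 5)(s - 2)(s - 5) / [(4)·(-3)·(-6)]
       = (s^3 - 2s^2 - 25s + 50) / (72)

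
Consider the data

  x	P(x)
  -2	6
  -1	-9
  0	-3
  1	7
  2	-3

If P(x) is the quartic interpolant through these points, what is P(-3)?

52

Evaluate each Lagrange basis at x = -3:
L_0(-3) = (-2)·(-3)·(-4)·(-5)/[(-1)·(-2)·(-3)·(-4)] = 5
L_1(-3) = (-1)·(-3)·(-4)·(-5)/[(1)·(-1)·(-2)·(-3)] = -10
L_2(-3) = (-1)·(-2)·(-4)·(-5)/[(2)·(1)·(-1)·(-2)] = 10
L_3(-3) = (-1)·(-2)·(-3)·(-5)/[(3)·(2)·(1)·(-1)] = -5
L_4(-3) = (-1)·(-2)·(-3)·(-4)/[(4)·(3)·(2)·(1)] = 1
Sum: 6·(5) + (-9)·(-10) + (-3)·(10) + 7·(-5) + (-3)·(1) = 52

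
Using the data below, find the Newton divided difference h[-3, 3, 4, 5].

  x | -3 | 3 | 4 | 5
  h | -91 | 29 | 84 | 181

h[-3,3] = (29 - (-91)) / (3 - (-3)) = 20
h[3,4] = (84 - 29) / (4 - 3) = 55
h[4,5] = (181 - 84) / (5 - 4) = 97
h[-3,3,4] = (55 - 20) / (4 - (-3)) = 5
h[3,4,5] = (97 - 55) / (5 - 3) = 21
h[-3,3,4,5] = (21 - 5) / (5 - (-3)) = 2

2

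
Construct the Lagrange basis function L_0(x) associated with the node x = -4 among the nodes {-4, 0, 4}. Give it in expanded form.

L_0(x) = x(x - 4) / [(-4)·(-8)]
       = (x^2 - 4x) / (32)

L_0(x) = (1/32)x^2 - (1/8)x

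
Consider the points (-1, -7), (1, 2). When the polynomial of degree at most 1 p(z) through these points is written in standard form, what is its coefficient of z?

9/2

L_0(z) = (z - 1) / [-2] = -(1/2)z + 1/2
L_1(z) = (z + 1) / [2] = (1/2)z + 1/2
p(z) = (-7)·L_0 + 2·L_1
Only the coefficient of z is needed; take it from each L_i and combine:
(-7)·(-1/2) + 2·(1/2) = 9/2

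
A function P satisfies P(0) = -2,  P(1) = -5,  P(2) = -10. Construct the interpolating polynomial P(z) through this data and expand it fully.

Newton's divided differences:
P[0,1] = (-5 - (-2)) / (1 - 0) = -3
P[1,2] = (-10 - (-5)) / (2 - 1) = -5
P[0,1,2] = (-5 - (-3)) / (2 - 0) = -1
P(z) = -2 + (-3)·z + (-1)·z(z - 1)
Expanding: P(z) = -z^2 - 2z - 2

P(z) = -z^2 - 2z - 2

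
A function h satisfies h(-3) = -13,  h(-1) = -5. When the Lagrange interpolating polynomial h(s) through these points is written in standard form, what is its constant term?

-1

Build the Lagrange basis polynomials:
L_0(s) = (s + 1) / [-2] = -(1/2)s - 1/2
L_1(s) = (s + 3) / [2] = (1/2)s + 3/2
h(s) = (-13)·L_0 + (-5)·L_1
Only the constant term is needed; take it from each L_i and combine:
(-13)·(-1/2) + (-5)·(3/2) = -1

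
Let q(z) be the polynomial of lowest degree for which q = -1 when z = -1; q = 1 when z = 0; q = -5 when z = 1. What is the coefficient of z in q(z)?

-2

Build the Lagrange basis polynomials:
L_0(z) = z(z - 1) / [2] = (1/2)z^2 - (1/2)z
L_1(z) = (z + 1)(z - 1) / [-1] = -z^2 + 1
L_2(z) = (z + 1)z / [2] = (1/2)z^2 + (1/2)z
q(z) = (-1)·L_0 + 1·L_1 + (-5)·L_2
Only the coefficient of z is needed; take it from each L_i and combine:
(-1)·(-1/2) + 1·(0) + (-5)·(1/2) = -2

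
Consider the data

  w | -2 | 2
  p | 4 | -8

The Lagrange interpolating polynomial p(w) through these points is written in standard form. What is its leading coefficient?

Build the Lagrange basis polynomials:
L_0(w) = (w - 2) / [-4] = -(1/4)w + 1/2
L_1(w) = (w + 2) / [4] = (1/4)w + 1/2
p(w) = 4·L_0 + (-8)·L_1
Only the coefficient of w is needed; take it from each L_i and combine:
4·(-1/4) + (-8)·(1/4) = -3

-3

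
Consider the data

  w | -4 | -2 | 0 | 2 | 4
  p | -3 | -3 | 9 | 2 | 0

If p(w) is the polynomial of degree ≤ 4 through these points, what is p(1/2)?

L_0(1/2) = (5/2)·(1/2)·(-3/2)·(-7/2)/[(-2)·(-4)·(-6)·(-8)] = 35/2048
L_1(1/2) = (9/2)·(1/2)·(-3/2)·(-7/2)/[(2)·(-2)·(-4)·(-6)] = -63/512
L_2(1/2) = (9/2)·(5/2)·(-3/2)·(-7/2)/[(4)·(2)·(-2)·(-4)] = 945/1024
L_3(1/2) = (9/2)·(5/2)·(1/2)·(-7/2)/[(6)·(4)·(2)·(-2)] = 105/512
L_4(1/2) = (9/2)·(5/2)·(1/2)·(-3/2)/[(8)·(6)·(4)·(2)] = -45/2048
Sum: (-3)·(35/2048) + (-3)·(-63/512) + 9·(945/1024) + 2·(105/512) + 0 = 18501/2048

18501/2048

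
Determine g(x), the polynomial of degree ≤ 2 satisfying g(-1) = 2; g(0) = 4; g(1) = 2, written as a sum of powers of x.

Newton's divided differences:
g[-1,0] = (4 - 2) / (0 - (-1)) = 2
g[0,1] = (2 - 4) / (1 - 0) = -2
g[-1,0,1] = (-2 - 2) / (1 - (-1)) = -2
g(x) = 2 + 2·(x + 1) + (-2)·(x + 1)x
Expanding: g(x) = -2x^2 + 4

g(x) = -2x^2 + 4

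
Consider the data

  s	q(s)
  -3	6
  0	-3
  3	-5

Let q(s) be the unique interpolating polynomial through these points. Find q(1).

-40/9

Evaluate each Lagrange basis at s = 1:
L_0(1) = (1)·(-2)/[(-3)·(-6)] = -1/9
L_1(1) = (4)·(-2)/[(3)·(-3)] = 8/9
L_2(1) = (4)·(1)/[(6)·(3)] = 2/9
Sum: 6·(-1/9) + (-3)·(8/9) + (-5)·(2/9) = -40/9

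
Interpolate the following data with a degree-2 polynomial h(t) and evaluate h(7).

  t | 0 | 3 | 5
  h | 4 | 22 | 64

Evaluate each Lagrange basis at t = 7:
L_0(7) = (4)·(2)/[(-3)·(-5)] = 8/15
L_1(7) = (7)·(2)/[(3)·(-2)] = -7/3
L_2(7) = (7)·(4)/[(5)·(2)] = 14/5
Sum: 4·(8/15) + 22·(-7/3) + 64·(14/5) = 130

130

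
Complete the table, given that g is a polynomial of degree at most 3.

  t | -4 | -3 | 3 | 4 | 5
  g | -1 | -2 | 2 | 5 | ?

62/7

The 4 known values determine g uniquely (degree ≤ 3).
L_0(5) = (8)·(2)·(1)/[(-1)·(-7)·(-8)] = -2/7
L_1(5) = (9)·(2)·(1)/[(1)·(-6)·(-7)] = 3/7
L_2(5) = (9)·(8)·(1)/[(7)·(6)·(-1)] = -12/7
L_3(5) = (9)·(8)·(2)/[(8)·(7)·(1)] = 18/7
Sum: (-1)·(-2/7) + (-2)·(3/7) + 2·(-12/7) + 5·(18/7) = 62/7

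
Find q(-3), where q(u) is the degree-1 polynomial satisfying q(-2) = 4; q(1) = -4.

20/3

Evaluate each Lagrange basis at u = -3:
L_0(-3) = (-4)/[(-3)] = 4/3
L_1(-3) = (-1)/[(3)] = -1/3
Sum: 4·(4/3) + (-4)·(-1/3) = 20/3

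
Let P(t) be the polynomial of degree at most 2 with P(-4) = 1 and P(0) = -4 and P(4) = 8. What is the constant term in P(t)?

Build the Lagrange basis polynomials:
L_0(t) = t(t - 4) / [32] = (1/32)t^2 - (1/8)t
L_1(t) = (t + 4)(t - 4) / [-16] = -(1/16)t^2 + 1
L_2(t) = (t + 4)t / [32] = (1/32)t^2 + (1/8)t
P(t) = 1·L_0 + (-4)·L_1 + 8·L_2
Only the constant term is needed; take it from each L_i and combine:
1·(0) + (-4)·(1) + 8·(0) = -4

-4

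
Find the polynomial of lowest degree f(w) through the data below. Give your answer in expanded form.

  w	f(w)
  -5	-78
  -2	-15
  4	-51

L_0(w) = (w + 2)(w - 4) / [27] = (1/27)w^2 - (2/27)w - 8/27
L_1(w) = (w + 5)(w - 4) / [-18] = -(1/18)w^2 - (1/18)w + 10/9
L_2(w) = (w + 5)(w + 2) / [54] = (1/54)w^2 + (7/54)w + 5/27
f(w) = (-78)·L_0 + (-15)·L_1 + (-51)·L_2
  (-78)·L_0(w) = -(26/9)w^2 + (52/9)w + 208/9
  (-15)·L_1(w) = (5/6)w^2 + (5/6)w - 50/3
  (-51)·L_2(w) = -(17/18)w^2 - (119/18)w - 85/9
Adding term by term: -3w^2 - 3

f(w) = -3w^2 - 3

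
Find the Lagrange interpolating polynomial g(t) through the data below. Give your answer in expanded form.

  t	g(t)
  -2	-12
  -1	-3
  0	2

L_0(t) = (t + 1)t / [2] = (1/2)t^2 + (1/2)t
L_1(t) = (t + 2)t / [-1] = -t^2 - 2t
L_2(t) = (t + 2)(t + 1) / [2] = (1/2)t^2 + (3/2)t + 1
g(t) = (-12)·L_0 + (-3)·L_1 + 2·L_2
  (-12)·L_0(t) = -6t^2 - 6t
  (-3)·L_1(t) = 3t^2 + 6t
  2·L_2(t) = t^2 + 3t + 2
Adding term by term: -2t^2 + 3t + 2

g(t) = -2t^2 + 3t + 2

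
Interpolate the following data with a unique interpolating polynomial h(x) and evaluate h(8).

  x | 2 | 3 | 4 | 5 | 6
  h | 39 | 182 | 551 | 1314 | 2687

Evaluate each Lagrange basis at x = 8:
L_0(8) = (5)·(4)·(3)·(2)/[(-1)·(-2)·(-3)·(-4)] = 5
L_1(8) = (6)·(4)·(3)·(2)/[(1)·(-1)·(-2)·(-3)] = -24
L_2(8) = (6)·(5)·(3)·(2)/[(2)·(1)·(-1)·(-2)] = 45
L_3(8) = (6)·(5)·(4)·(2)/[(3)·(2)·(1)·(-1)] = -40
L_4(8) = (6)·(5)·(4)·(3)/[(4)·(3)·(2)·(1)] = 15
Sum: 39·(5) + 182·(-24) + 551·(45) + 1314·(-40) + 2687·(15) = 8367

8367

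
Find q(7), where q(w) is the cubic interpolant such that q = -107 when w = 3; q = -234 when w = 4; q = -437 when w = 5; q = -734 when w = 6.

L_0(7) = (3)·(2)·(1)/[(-1)·(-2)·(-3)] = -1
L_1(7) = (4)·(2)·(1)/[(1)·(-1)·(-2)] = 4
L_2(7) = (4)·(3)·(1)/[(2)·(1)·(-1)] = -6
L_3(7) = (4)·(3)·(2)/[(3)·(2)·(1)] = 4
Sum: (-107)·(-1) + (-234)·(4) + (-437)·(-6) + (-734)·(4) = -1143

-1143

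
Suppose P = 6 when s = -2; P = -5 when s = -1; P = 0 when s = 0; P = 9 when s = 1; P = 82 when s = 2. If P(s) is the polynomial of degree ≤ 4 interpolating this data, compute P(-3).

117

L_0(-3) = (-2)·(-3)·(-4)·(-5)/[(-1)·(-2)·(-3)·(-4)] = 5
L_1(-3) = (-1)·(-3)·(-4)·(-5)/[(1)·(-1)·(-2)·(-3)] = -10
L_2(-3) = (-1)·(-2)·(-4)·(-5)/[(2)·(1)·(-1)·(-2)] = 10
L_3(-3) = (-1)·(-2)·(-3)·(-5)/[(3)·(2)·(1)·(-1)] = -5
L_4(-3) = (-1)·(-2)·(-3)·(-4)/[(4)·(3)·(2)·(1)] = 1
Sum: 6·(5) + (-5)·(-10) + 0 + 9·(-5) + 82·(1) = 117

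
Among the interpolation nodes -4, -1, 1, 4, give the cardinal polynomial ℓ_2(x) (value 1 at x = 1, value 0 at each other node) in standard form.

ℓ_2(x) = (x + 4)(x + 1)(x - 4) / [(5)·(2)·(-3)]
       = (x^3 + x^2 - 16x - 16) / (-30)

ℓ_2(x) = -(1/30)x^3 - (1/30)x^2 + (8/15)x + 8/15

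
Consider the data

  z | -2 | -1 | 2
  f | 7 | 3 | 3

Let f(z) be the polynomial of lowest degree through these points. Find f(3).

7

Using Newton's divided-difference form:
f[-2,-1] = (3 - 7) / (-1 - (-2)) = -4
f[-1,2] = (3 - 3) / (2 - (-1)) = 0
f[-2,-1,2] = (0 - (-4)) / (2 - (-2)) = 1
f(3) = 7 + (-4)·(5) + 1·(5)·(4) = 7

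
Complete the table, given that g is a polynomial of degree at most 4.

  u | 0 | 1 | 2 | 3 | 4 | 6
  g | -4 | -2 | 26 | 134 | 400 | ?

1838

The 5 known values determine g uniquely (degree ≤ 4).
Evaluate each Lagrange basis at u = 6:
L_0(6) = (5)·(4)·(3)·(2)/[(-1)·(-2)·(-3)·(-4)] = 5
L_1(6) = (6)·(4)·(3)·(2)/[(1)·(-1)·(-2)·(-3)] = -24
L_2(6) = (6)·(5)·(3)·(2)/[(2)·(1)·(-1)·(-2)] = 45
L_3(6) = (6)·(5)·(4)·(2)/[(3)·(2)·(1)·(-1)] = -40
L_4(6) = (6)·(5)·(4)·(3)/[(4)·(3)·(2)·(1)] = 15
Sum: (-4)·(5) + (-2)·(-24) + 26·(45) + 134·(-40) + 400·(15) = 1838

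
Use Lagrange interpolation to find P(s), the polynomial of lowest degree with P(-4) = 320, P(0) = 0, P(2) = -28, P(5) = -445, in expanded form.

Build the Lagrange basis polynomials:
L_0(s) = s(s - 2)(s - 5) / [-216] = -(1/216)s^3 + (7/216)s^2 - (5/108)s
L_1(s) = (s + 4)(s - 2)(s - 5) / [40] = (1/40)s^3 - (3/40)s^2 - (9/20)s + 1
L_2(s) = (s + 4)s(s - 5) / [-36] = -(1/36)s^3 + (1/36)s^2 + (5/9)s
L_3(s) = (s + 4)s(s - 2) / [135] = (1/135)s^3 + (2/135)s^2 - (8/135)s
P(s) = 320·L_0 + 0·L_1 + (-28)·L_2 + (-445)·L_3
  320·L_0(s) = -(40/27)s^3 + (280/27)s^2 - (400/27)s
  0·L_1(s) = 0
  (-28)·L_2(s) = (7/9)s^3 - (7/9)s^2 - (140/9)s
  (-445)·L_3(s) = -(89/27)s^3 - (178/27)s^2 + (712/27)s
Adding term by term: -4s^3 + 3s^2 - 4s

P(s) = -4s^3 + 3s^2 - 4s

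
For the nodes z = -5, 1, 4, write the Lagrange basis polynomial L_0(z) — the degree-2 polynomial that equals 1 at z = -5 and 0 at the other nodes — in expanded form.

L_0(z) = (1/54)z^2 - (5/54)z + 2/27

L_0(z) = (z - 1)(z - 4) / [(-6)·(-9)]
       = (z^2 - 5z + 4) / (54)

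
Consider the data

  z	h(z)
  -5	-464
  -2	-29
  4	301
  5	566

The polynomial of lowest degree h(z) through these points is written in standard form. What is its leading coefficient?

4

The leading coefficient equals the top divided difference h[-5,-2,4,5].
h[-5,-2] = (-29 - (-464)) / (-2 - (-5)) = 145
h[-2,4] = (301 - (-29)) / (4 - (-2)) = 55
h[4,5] = (566 - 301) / (5 - 4) = 265
h[-5,-2,4] = (55 - 145) / (4 - (-5)) = -10
h[-2,4,5] = (265 - 55) / (5 - (-2)) = 30
h[-5,-2,4,5] = (30 - (-10)) / (5 - (-5)) = 4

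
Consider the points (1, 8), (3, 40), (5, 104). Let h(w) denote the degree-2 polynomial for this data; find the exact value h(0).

4

Using Newton's divided-difference form:
h[1,3] = (40 - 8) / (3 - 1) = 16
h[3,5] = (104 - 40) / (5 - 3) = 32
h[1,3,5] = (32 - 16) / (5 - 1) = 4
h(0) = 8 + 16·(-1) + 4·(-1)·(-3) = 4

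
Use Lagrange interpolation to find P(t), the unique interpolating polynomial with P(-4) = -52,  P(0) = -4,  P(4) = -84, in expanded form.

P(t) = -4t^2 - 4t - 4

L_0(t) = t(t - 4) / [32] = (1/32)t^2 - (1/8)t
L_1(t) = (t + 4)(t - 4) / [-16] = -(1/16)t^2 + 1
L_2(t) = (t + 4)t / [32] = (1/32)t^2 + (1/8)t
P(t) = (-52)·L_0 + (-4)·L_1 + (-84)·L_2
  (-52)·L_0(t) = -(13/8)t^2 + (13/2)t
  (-4)·L_1(t) = (1/4)t^2 - 4
  (-84)·L_2(t) = -(21/8)t^2 - (21/2)t
Adding term by term: -4t^2 - 4t - 4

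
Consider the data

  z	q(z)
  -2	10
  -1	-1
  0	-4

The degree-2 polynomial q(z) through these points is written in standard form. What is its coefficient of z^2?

4

The leading coefficient equals the top divided difference q[-2,-1,0].
q[-2,-1] = (-1 - 10) / (-1 - (-2)) = -11
q[-1,0] = (-4 - (-1)) / (0 - (-1)) = -3
q[-2,-1,0] = (-3 - (-11)) / (0 - (-2)) = 4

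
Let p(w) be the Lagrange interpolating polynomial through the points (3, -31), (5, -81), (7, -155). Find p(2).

Evaluate each Lagrange basis at w = 2:
L_0(2) = (-3)·(-5)/[(-2)·(-4)] = 15/8
L_1(2) = (-1)·(-5)/[(2)·(-2)] = -5/4
L_2(2) = (-1)·(-3)/[(4)·(2)] = 3/8
Sum: (-31)·(15/8) + (-81)·(-5/4) + (-155)·(3/8) = -15

-15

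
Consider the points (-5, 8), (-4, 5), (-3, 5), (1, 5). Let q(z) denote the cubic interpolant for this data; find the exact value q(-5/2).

Evaluate each Lagrange basis at z = -5/2:
L_0(-5/2) = (3/2)·(1/2)·(-7/2)/[(-1)·(-2)·(-6)] = 7/32
L_1(-5/2) = (5/2)·(1/2)·(-7/2)/[(1)·(-1)·(-5)] = -7/8
L_2(-5/2) = (5/2)·(3/2)·(-7/2)/[(2)·(1)·(-4)] = 105/64
L_3(-5/2) = (5/2)·(3/2)·(1/2)/[(6)·(5)·(4)] = 1/64
Sum: 8·(7/32) + 5·(-7/8) + 5·(105/64) + 5·(1/64) = 181/32

181/32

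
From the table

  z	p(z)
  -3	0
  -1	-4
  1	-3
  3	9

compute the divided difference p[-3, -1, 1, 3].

1/8

p[-3,-1] = (-4 - 0) / (-1 - (-3)) = -2
p[-1,1] = (-3 - (-4)) / (1 - (-1)) = 1/2
p[1,3] = (9 - (-3)) / (3 - 1) = 6
p[-3,-1,1] = (1/2 - (-2)) / (1 - (-3)) = 5/8
p[-1,1,3] = (6 - 1/2) / (3 - (-1)) = 11/8
p[-3,-1,1,3] = (11/8 - 5/8) / (3 - (-3)) = 1/8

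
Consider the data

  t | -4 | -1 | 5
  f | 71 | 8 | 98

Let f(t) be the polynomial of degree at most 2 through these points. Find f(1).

Evaluate each Lagrange basis at t = 1:
L_0(1) = (2)·(-4)/[(-3)·(-9)] = -8/27
L_1(1) = (5)·(-4)/[(3)·(-6)] = 10/9
L_2(1) = (5)·(2)/[(9)·(6)] = 5/27
Sum: 71·(-8/27) + 8·(10/9) + 98·(5/27) = 6

6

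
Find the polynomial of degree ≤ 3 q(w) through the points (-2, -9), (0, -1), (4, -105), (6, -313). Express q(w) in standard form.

q(w) = -w^3 - 3w^2 + 2w - 1

L_0(w) = w(w - 4)(w - 6) / [-96] = -(1/96)w^3 + (5/48)w^2 - (1/4)w
L_1(w) = (w + 2)(w - 4)(w - 6) / [48] = (1/48)w^3 - (1/6)w^2 + (1/12)w + 1
L_2(w) = (w + 2)w(w - 6) / [-48] = -(1/48)w^3 + (1/12)w^2 + (1/4)w
L_3(w) = (w + 2)w(w - 4) / [96] = (1/96)w^3 - (1/48)w^2 - (1/12)w
q(w) = (-9)·L_0 + (-1)·L_1 + (-105)·L_2 + (-313)·L_3
  (-9)·L_0(w) = (3/32)w^3 - (15/16)w^2 + (9/4)w
  (-1)·L_1(w) = -(1/48)w^3 + (1/6)w^2 - (1/12)w - 1
  (-105)·L_2(w) = (35/16)w^3 - (35/4)w^2 - (105/4)w
  (-313)·L_3(w) = -(313/96)w^3 + (313/48)w^2 + (313/12)w
Adding term by term: -w^3 - 3w^2 + 2w - 1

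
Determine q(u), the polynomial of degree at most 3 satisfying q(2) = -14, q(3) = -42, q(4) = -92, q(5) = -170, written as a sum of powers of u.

Newton's divided differences:
q[2,3] = (-42 - (-14)) / (3 - 2) = -28
q[3,4] = (-92 - (-42)) / (4 - 3) = -50
q[4,5] = (-170 - (-92)) / (5 - 4) = -78
q[2,3,4] = (-50 - (-28)) / (4 - 2) = -11
q[3,4,5] = (-78 - (-50)) / (5 - 3) = -14
q[2,3,4,5] = (-14 - (-11)) / (5 - 2) = -1
q(u) = -14 + (-28)·(u - 2) + (-11)·(u - 2)(u - 3) + (-1)·(u - 2)(u - 3)(u - 4)
Expanding: q(u) = -u^3 - 2u^2 + u

q(u) = -u^3 - 2u^2 + u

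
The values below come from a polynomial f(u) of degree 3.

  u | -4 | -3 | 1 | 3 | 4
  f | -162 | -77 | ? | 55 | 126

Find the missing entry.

3

The 4 known values determine f uniquely (degree ≤ 3).
Evaluate each Lagrange basis at u = 1:
L_0(1) = (4)·(-2)·(-3)/[(-1)·(-7)·(-8)] = -3/7
L_1(1) = (5)·(-2)·(-3)/[(1)·(-6)·(-7)] = 5/7
L_2(1) = (5)·(4)·(-3)/[(7)·(6)·(-1)] = 10/7
L_3(1) = (5)·(4)·(-2)/[(8)·(7)·(1)] = -5/7
Sum: (-162)·(-3/7) + (-77)·(5/7) + 55·(10/7) + 126·(-5/7) = 3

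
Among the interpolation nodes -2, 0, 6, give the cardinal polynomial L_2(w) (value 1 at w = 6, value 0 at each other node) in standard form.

L_2(w) = (1/48)w^2 + (1/24)w

L_2(w) = (w + 2)w / [(8)·(6)]
       = (w^2 + 2w) / (48)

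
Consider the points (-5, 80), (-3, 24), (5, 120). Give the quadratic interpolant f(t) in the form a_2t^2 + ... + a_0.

Newton's divided differences:
f[-5,-3] = (24 - 80) / (-3 - (-5)) = -28
f[-3,5] = (120 - 24) / (5 - (-3)) = 12
f[-5,-3,5] = (12 - (-28)) / (5 - (-5)) = 4
f(t) = 80 + (-28)·(t + 5) + 4·(t + 5)(t + 3)
Expanding: f(t) = 4t^2 + 4t

f(t) = 4t^2 + 4t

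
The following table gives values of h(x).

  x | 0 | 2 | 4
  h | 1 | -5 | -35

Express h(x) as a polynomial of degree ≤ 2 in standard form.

h(x) = -3x^2 + 3x + 1

L_0(x) = (x - 2)(x - 4) / [8] = (1/8)x^2 - (3/4)x + 1
L_1(x) = x(x - 4) / [-4] = -(1/4)x^2 + x
L_2(x) = x(x - 2) / [8] = (1/8)x^2 - (1/4)x
h(x) = 1·L_0 + (-5)·L_1 + (-35)·L_2
  1·L_0(x) = (1/8)x^2 - (3/4)x + 1
  (-5)·L_1(x) = (5/4)x^2 - 5x
  (-35)·L_2(x) = -(35/8)x^2 + (35/4)x
Adding term by term: -3x^2 + 3x + 1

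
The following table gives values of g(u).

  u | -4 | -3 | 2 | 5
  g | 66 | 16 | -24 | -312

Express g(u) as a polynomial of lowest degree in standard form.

L_0(u) = (u + 3)(u - 2)(u - 5) / [-54] = -(1/54)u^3 + (2/27)u^2 + (11/54)u - 5/9
L_1(u) = (u + 4)(u - 2)(u - 5) / [40] = (1/40)u^3 - (3/40)u^2 - (9/20)u + 1
L_2(u) = (u + 4)(u + 3)(u - 5) / [-90] = -(1/90)u^3 - (1/45)u^2 + (23/90)u + 2/3
L_3(u) = (u + 4)(u + 3)(u - 2) / [216] = (1/216)u^3 + (5/216)u^2 - (1/108)u - 1/9
g(u) = 66·L_0 + 16·L_1 + (-24)·L_2 + (-312)·L_3
  66·L_0(u) = -(11/9)u^3 + (44/9)u^2 + (121/9)u - 110/3
  16·L_1(u) = (2/5)u^3 - (6/5)u^2 - (36/5)u + 16
  (-24)·L_2(u) = (4/15)u^3 + (8/15)u^2 - (92/15)u - 16
  (-312)·L_3(u) = -(13/9)u^3 - (65/9)u^2 + (26/9)u + 104/3
Adding term by term: -2u^3 - 3u^2 + 3u - 2

g(u) = -2u^3 - 3u^2 + 3u - 2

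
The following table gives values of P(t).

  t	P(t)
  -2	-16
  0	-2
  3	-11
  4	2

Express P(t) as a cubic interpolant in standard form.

P(t) = t^3 - 3t^2 - 3t - 2

Newton's divided differences:
P[-2,0] = (-2 - (-16)) / (0 - (-2)) = 7
P[0,3] = (-11 - (-2)) / (3 - 0) = -3
P[3,4] = (2 - (-11)) / (4 - 3) = 13
P[-2,0,3] = (-3 - 7) / (3 - (-2)) = -2
P[0,3,4] = (13 - (-3)) / (4 - 0) = 4
P[-2,0,3,4] = (4 - (-2)) / (4 - (-2)) = 1
P(t) = -16 + 7·(t + 2) + (-2)·(t + 2)t + 1·(t + 2)t(t - 3)
Expanding: P(t) = t^3 - 3t^2 - 3t - 2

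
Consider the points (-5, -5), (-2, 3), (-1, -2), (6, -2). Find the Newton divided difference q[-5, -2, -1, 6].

61/264

q[-5,-2] = (3 - (-5)) / (-2 - (-5)) = 8/3
q[-2,-1] = (-2 - 3) / (-1 - (-2)) = -5
q[-1,6] = (-2 - (-2)) / (6 - (-1)) = 0
q[-5,-2,-1] = (-5 - 8/3) / (-1 - (-5)) = -23/12
q[-2,-1,6] = (0 - (-5)) / (6 - (-2)) = 5/8
q[-5,-2,-1,6] = (5/8 - (-23/12)) / (6 - (-5)) = 61/264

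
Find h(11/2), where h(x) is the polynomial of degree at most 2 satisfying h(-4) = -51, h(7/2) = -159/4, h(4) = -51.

L_0(11/2) = (2)·(3/2)/[(-15/2)·(-8)] = 1/20
L_1(11/2) = (19/2)·(3/2)/[(15/2)·(-1/2)] = -19/5
L_2(11/2) = (19/2)·(2)/[(8)·(1/2)] = 19/4
Sum: (-51)·(1/20) + (-159/4)·(-19/5) + (-51)·(19/4) = -375/4

-375/4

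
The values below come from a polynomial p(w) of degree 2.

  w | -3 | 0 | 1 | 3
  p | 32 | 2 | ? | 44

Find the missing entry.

The 3 known values determine p uniquely (degree ≤ 2).
Evaluate each Lagrange basis at w = 1:
L_0(1) = (1)·(-2)/[(-3)·(-6)] = -1/9
L_1(1) = (4)·(-2)/[(3)·(-3)] = 8/9
L_2(1) = (4)·(1)/[(6)·(3)] = 2/9
Sum: 32·(-1/9) + 2·(8/9) + 44·(2/9) = 8

8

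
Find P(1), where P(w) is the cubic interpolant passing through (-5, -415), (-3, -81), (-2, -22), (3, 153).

11

Evaluate each Lagrange basis at w = 1:
L_0(1) = (4)·(3)·(-2)/[(-2)·(-3)·(-8)] = 1/2
L_1(1) = (6)·(3)·(-2)/[(2)·(-1)·(-6)] = -3
L_2(1) = (6)·(4)·(-2)/[(3)·(1)·(-5)] = 16/5
L_3(1) = (6)·(4)·(3)/[(8)·(6)·(5)] = 3/10
Sum: (-415)·(1/2) + (-81)·(-3) + (-22)·(16/5) + 153·(3/10) = 11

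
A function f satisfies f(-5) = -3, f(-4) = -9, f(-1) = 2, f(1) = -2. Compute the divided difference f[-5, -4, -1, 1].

f[-5,-4] = (-9 - (-3)) / (-4 - (-5)) = -6
f[-4,-1] = (2 - (-9)) / (-1 - (-4)) = 11/3
f[-1,1] = (-2 - 2) / (1 - (-1)) = -2
f[-5,-4,-1] = (11/3 - (-6)) / (-1 - (-5)) = 29/12
f[-4,-1,1] = (-2 - 11/3) / (1 - (-4)) = -17/15
f[-5,-4,-1,1] = (-17/15 - 29/12) / (1 - (-5)) = -71/120

-71/120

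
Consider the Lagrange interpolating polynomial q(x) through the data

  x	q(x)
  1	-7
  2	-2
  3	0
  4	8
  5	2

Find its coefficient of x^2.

-1267/24

Build the Lagrange basis polynomials:
L_0(x) = (x - 2)(x - 3)(x - 4)(x - 5) / [24] = (1/24)x^4 - (7/12)x^3 + (71/24)x^2 - (77/12)x + 5
L_1(x) = (x - 1)(x - 3)(x - 4)(x - 5) / [-6] = -(1/6)x^4 + (13/6)x^3 - (59/6)x^2 + (107/6)x - 10
L_2(x) = (x - 1)(x - 2)(x - 4)(x - 5) / [4] = (1/4)x^4 - 3x^3 + (49/4)x^2 - (39/2)x + 10
L_3(x) = (x - 1)(x - 2)(x - 3)(x - 5) / [-6] = -(1/6)x^4 + (11/6)x^3 - (41/6)x^2 + (61/6)x - 5
L_4(x) = (x - 1)(x - 2)(x - 3)(x - 4) / [24] = (1/24)x^4 - (5/12)x^3 + (35/24)x^2 - (25/12)x + 1
q(x) = (-7)·L_0 + (-2)·L_1 + 0·L_2 + 8·L_3 + 2·L_4
Only the coefficient of x^2 is needed; take it from each L_i and combine:
(-7)·(71/24) + (-2)·(-59/6) + 0·(49/4) + 8·(-41/6) + 2·(35/24) = -1267/24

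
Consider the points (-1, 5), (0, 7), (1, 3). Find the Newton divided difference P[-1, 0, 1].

-3

P[-1,0] = (7 - 5) / (0 - (-1)) = 2
P[0,1] = (3 - 7) / (1 - 0) = -4
P[-1,0,1] = (-4 - 2) / (1 - (-1)) = -3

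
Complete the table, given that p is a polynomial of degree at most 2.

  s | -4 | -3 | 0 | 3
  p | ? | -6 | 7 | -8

The 3 known values determine p uniquely (degree ≤ 2).
Evaluate each Lagrange basis at s = -4:
L_0(-4) = (-4)·(-7)/[(-3)·(-6)] = 14/9
L_1(-4) = (-1)·(-7)/[(3)·(-3)] = -7/9
L_2(-4) = (-1)·(-4)/[(6)·(3)] = 2/9
Sum: (-6)·(14/9) + 7·(-7/9) + (-8)·(2/9) = -149/9

-149/9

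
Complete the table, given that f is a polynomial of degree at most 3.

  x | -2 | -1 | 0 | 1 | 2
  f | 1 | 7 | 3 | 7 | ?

37

The 4 known values determine f uniquely (degree ≤ 3).
Evaluate each Lagrange basis at x = 2:
L_0(2) = (3)·(2)·(1)/[(-1)·(-2)·(-3)] = -1
L_1(2) = (4)·(2)·(1)/[(1)·(-1)·(-2)] = 4
L_2(2) = (4)·(3)·(1)/[(2)·(1)·(-1)] = -6
L_3(2) = (4)·(3)·(2)/[(3)·(2)·(1)] = 4
Sum: 1·(-1) + 7·(4) + 3·(-6) + 7·(4) = 37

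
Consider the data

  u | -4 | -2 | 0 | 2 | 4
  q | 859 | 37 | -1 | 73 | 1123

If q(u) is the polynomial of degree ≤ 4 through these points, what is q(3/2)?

23

Evaluate each Lagrange basis at u = 3/2:
L_0(3/2) = (7/2)·(3/2)·(-1/2)·(-5/2)/[(-2)·(-4)·(-6)·(-8)] = 35/2048
L_1(3/2) = (11/2)·(3/2)·(-1/2)·(-5/2)/[(2)·(-2)·(-4)·(-6)] = -55/512
L_2(3/2) = (11/2)·(7/2)·(-1/2)·(-5/2)/[(4)·(2)·(-2)·(-4)] = 385/1024
L_3(3/2) = (11/2)·(7/2)·(3/2)·(-5/2)/[(6)·(4)·(2)·(-2)] = 385/512
L_4(3/2) = (11/2)·(7/2)·(3/2)·(-1/2)/[(8)·(6)·(4)·(2)] = -77/2048
Sum: 859·(35/2048) + 37·(-55/512) + (-1)·(385/1024) + 73·(385/512) + 1123·(-77/2048) = 23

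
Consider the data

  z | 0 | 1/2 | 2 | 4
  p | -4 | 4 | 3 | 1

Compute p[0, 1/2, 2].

p[0,1/2] = (4 - (-4)) / (1/2 - 0) = 16
p[1/2,2] = (3 - 4) / (2 - 1/2) = -2/3
p[0,1/2,2] = (-2/3 - 16) / (2 - 0) = -25/3

-25/3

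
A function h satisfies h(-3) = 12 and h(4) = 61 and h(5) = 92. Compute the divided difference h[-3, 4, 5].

3

h[-3,4] = (61 - 12) / (4 - (-3)) = 7
h[4,5] = (92 - 61) / (5 - 4) = 31
h[-3,4,5] = (31 - 7) / (5 - (-3)) = 3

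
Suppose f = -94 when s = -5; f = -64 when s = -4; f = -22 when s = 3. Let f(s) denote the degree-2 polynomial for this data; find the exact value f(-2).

L_0(-2) = (2)·(-5)/[(-1)·(-8)] = -5/4
L_1(-2) = (3)·(-5)/[(1)·(-7)] = 15/7
L_2(-2) = (3)·(2)/[(8)·(7)] = 3/28
Sum: (-94)·(-5/4) + (-64)·(15/7) + (-22)·(3/28) = -22

-22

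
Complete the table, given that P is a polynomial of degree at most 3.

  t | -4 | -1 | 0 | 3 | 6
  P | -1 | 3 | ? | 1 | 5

93/35

The 4 known values determine P uniquely (degree ≤ 3).
Evaluate each Lagrange basis at t = 0:
L_0(0) = (1)·(-3)·(-6)/[(-3)·(-7)·(-10)] = -3/35
L_1(0) = (4)·(-3)·(-6)/[(3)·(-4)·(-7)] = 6/7
L_2(0) = (4)·(1)·(-6)/[(7)·(4)·(-3)] = 2/7
L_3(0) = (4)·(1)·(-3)/[(10)·(7)·(3)] = -2/35
Sum: (-1)·(-3/35) + 3·(6/7) + 1·(2/7) + 5·(-2/35) = 93/35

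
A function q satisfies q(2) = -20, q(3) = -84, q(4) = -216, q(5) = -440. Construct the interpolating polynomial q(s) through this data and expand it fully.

Build the Lagrange basis polynomials:
L_0(s) = (s - 3)(s - 4)(s - 5) / [-6] = -(1/6)s^3 + 2s^2 - (47/6)s + 10
L_1(s) = (s - 2)(s - 4)(s - 5) / [2] = (1/2)s^3 - (11/2)s^2 + 19s - 20
L_2(s) = (s - 2)(s - 3)(s - 5) / [-2] = -(1/2)s^3 + 5s^2 - (31/2)s + 15
L_3(s) = (s - 2)(s - 3)(s - 4) / [6] = (1/6)s^3 - (3/2)s^2 + (13/3)s - 4
q(s) = (-20)·L_0 + (-84)·L_1 + (-216)·L_2 + (-440)·L_3
  (-20)·L_0(s) = (10/3)s^3 - 40s^2 + (470/3)s - 200
  (-84)·L_1(s) = -42s^3 + 462s^2 - 1596s + 1680
  (-216)·L_2(s) = 108s^3 - 1080s^2 + 3348s - 3240
  (-440)·L_3(s) = -(220/3)s^3 + 660s^2 - (5720/3)s + 1760
Adding term by term: -4s^3 + 2s^2 + 2s

q(s) = -4s^3 + 2s^2 + 2s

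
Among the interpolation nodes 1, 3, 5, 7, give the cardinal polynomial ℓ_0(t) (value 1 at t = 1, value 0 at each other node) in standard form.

ℓ_0(t) = -(1/48)t^3 + (5/16)t^2 - (71/48)t + 35/16

ℓ_0(t) = (t - 3)(t - 5)(t - 7) / [(-2)·(-4)·(-6)]
       = (t^3 - 15t^2 + 71t - 105) / (-48)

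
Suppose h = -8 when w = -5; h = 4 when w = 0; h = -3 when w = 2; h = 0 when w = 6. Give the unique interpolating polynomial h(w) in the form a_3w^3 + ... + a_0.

h(w) = (1303/9240)w^3 - (1293/3080)w^2 - (14897/4620)w + 4

Newton's divided differences:
h[-5,0] = (4 - (-8)) / (0 - (-5)) = 12/5
h[0,2] = (-3 - 4) / (2 - 0) = -7/2
h[2,6] = (0 - (-3)) / (6 - 2) = 3/4
h[-5,0,2] = (-7/2 - 12/5) / (2 - (-5)) = -59/70
h[0,2,6] = (3/4 - (-7/2)) / (6 - 0) = 17/24
h[-5,0,2,6] = (17/24 - (-59/70)) / (6 - (-5)) = 1303/9240
h(w) = -8 + (12/5)·(w + 5) + (-59/70)·(w + 5)w + (1303/9240)·(w + 5)w(w - 2)
Expanding: h(w) = (1303/9240)w^3 - (1293/3080)w^2 - (14897/4620)w + 4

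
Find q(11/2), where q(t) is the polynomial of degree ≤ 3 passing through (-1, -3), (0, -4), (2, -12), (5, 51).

Evaluate each Lagrange basis at t = 11/2:
L_0(11/2) = (11/2)·(7/2)·(1/2)/[(-1)·(-3)·(-6)] = -77/144
L_1(11/2) = (13/2)·(7/2)·(1/2)/[(1)·(-2)·(-5)] = 91/80
L_2(11/2) = (13/2)·(11/2)·(1/2)/[(3)·(2)·(-3)] = -143/144
L_3(11/2) = (13/2)·(11/2)·(7/2)/[(6)·(5)·(3)] = 1001/720
Sum: (-3)·(-77/144) + (-4)·(91/80) + (-12)·(-143/144) + 51·(1001/720) = 639/8

639/8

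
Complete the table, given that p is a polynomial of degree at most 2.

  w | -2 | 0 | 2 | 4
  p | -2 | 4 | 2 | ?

The 3 known values determine p uniquely (degree ≤ 2).
Evaluate each Lagrange basis at w = 4:
L_0(4) = (4)·(2)/[(-2)·(-4)] = 1
L_1(4) = (6)·(2)/[(2)·(-2)] = -3
L_2(4) = (6)·(4)/[(4)·(2)] = 3
Sum: (-2)·(1) + 4·(-3) + 2·(3) = -8

-8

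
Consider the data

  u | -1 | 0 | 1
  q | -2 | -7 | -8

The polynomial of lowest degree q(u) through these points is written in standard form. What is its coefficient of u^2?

Build the Lagrange basis polynomials:
L_0(u) = u(u - 1) / [2] = (1/2)u^2 - (1/2)u
L_1(u) = (u + 1)(u - 1) / [-1] = -u^2 + 1
L_2(u) = (u + 1)u / [2] = (1/2)u^2 + (1/2)u
q(u) = (-2)·L_0 + (-7)·L_1 + (-8)·L_2
Only the coefficient of u^2 is needed; take it from each L_i and combine:
(-2)·(1/2) + (-7)·(-1) + (-8)·(1/2) = 2

2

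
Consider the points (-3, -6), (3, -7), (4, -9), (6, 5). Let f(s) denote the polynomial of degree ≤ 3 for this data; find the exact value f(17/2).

L_0(17/2) = (11/2)·(9/2)·(5/2)/[(-6)·(-7)·(-9)] = -55/336
L_1(17/2) = (23/2)·(9/2)·(5/2)/[(6)·(-1)·(-3)] = 115/16
L_2(17/2) = (23/2)·(11/2)·(5/2)/[(7)·(1)·(-2)] = -1265/112
L_3(17/2) = (23/2)·(11/2)·(9/2)/[(9)·(3)·(2)] = 253/48
Sum: (-6)·(-55/336) + (-7)·(115/16) + (-9)·(-1265/112) + 5·(253/48) = 26435/336

26435/336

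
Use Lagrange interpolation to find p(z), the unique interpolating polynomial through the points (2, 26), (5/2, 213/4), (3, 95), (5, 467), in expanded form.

Build the Lagrange basis polynomials:
L_0(z) = (z - 5/2)(z - 3)(z - 5) / [-3/2] = -(2/3)z^3 + 7z^2 - (70/3)z + 25
L_1(z) = (z - 2)(z - 3)(z - 5) / [5/8] = (8/5)z^3 - 16z^2 + (248/5)z - 48
L_2(z) = (z - 2)(z - 5/2)(z - 5) / [-1] = -z^3 + (19/2)z^2 - (55/2)z + 25
L_3(z) = (z - 2)(z - 5/2)(z - 3) / [15] = (1/15)z^3 - (1/2)z^2 + (37/30)z - 1
p(z) = 26·L_0 + (213/4)·L_1 + 95·L_2 + 467·L_3
  26·L_0(z) = -(52/3)z^3 + 182z^2 - (1820/3)z + 650
  (213/4)·L_1(z) = (426/5)z^3 - 852z^2 + (13206/5)z - 2556
  95·L_2(z) = -95z^3 + (1805/2)z^2 - (5225/2)z + 2375
  467·L_3(z) = (467/15)z^3 - (467/2)z^2 + (17279/30)z - 467
Adding term by term: 4z^3 - z^2 - 2z + 2

p(z) = 4z^3 - z^2 - 2z + 2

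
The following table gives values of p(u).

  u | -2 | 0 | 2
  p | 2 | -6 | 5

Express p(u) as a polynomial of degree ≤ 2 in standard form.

L_0(u) = u(u - 2) / [8] = (1/8)u^2 - (1/4)u
L_1(u) = (u + 2)(u - 2) / [-4] = -(1/4)u^2 + 1
L_2(u) = (u + 2)u / [8] = (1/8)u^2 + (1/4)u
p(u) = 2·L_0 + (-6)·L_1 + 5·L_2
  2·L_0(u) = (1/4)u^2 - (1/2)u
  (-6)·L_1(u) = (3/2)u^2 - 6
  5·L_2(u) = (5/8)u^2 + (5/4)u
Adding term by term: (19/8)u^2 + (3/4)u - 6

p(u) = (19/8)u^2 + (3/4)u - 6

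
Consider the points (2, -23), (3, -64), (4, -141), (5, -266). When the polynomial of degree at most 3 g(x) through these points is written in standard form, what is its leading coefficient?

Build the Lagrange basis polynomials:
L_0(x) = (x - 3)(x - 4)(x - 5) / [-6] = -(1/6)x^3 + 2x^2 - (47/6)x + 10
L_1(x) = (x - 2)(x - 4)(x - 5) / [2] = (1/2)x^3 - (11/2)x^2 + 19x - 20
L_2(x) = (x - 2)(x - 3)(x - 5) / [-2] = -(1/2)x^3 + 5x^2 - (31/2)x + 15
L_3(x) = (x - 2)(x - 3)(x - 4) / [6] = (1/6)x^3 - (3/2)x^2 + (13/3)x - 4
g(x) = (-23)·L_0 + (-64)·L_1 + (-141)·L_2 + (-266)·L_3
Only the coefficient of x^3 is needed; take it from each L_i and combine:
(-23)·(-1/6) + (-64)·(1/2) + (-141)·(-1/2) + (-266)·(1/6) = -2

-2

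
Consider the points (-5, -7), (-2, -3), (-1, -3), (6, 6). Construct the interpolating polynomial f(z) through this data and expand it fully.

f(z) = (83/1848)z^3 + (2/77)z^2 - (437/1848)z - 991/308

Build the Lagrange basis polynomials:
L_0(z) = (z + 2)(z + 1)(z - 6) / [-132] = -(1/132)z^3 + (1/44)z^2 + (4/33)z + 1/11
L_1(z) = (z + 5)(z + 1)(z - 6) / [24] = (1/24)z^3 - (31/24)z - 5/4
L_2(z) = (z + 5)(z + 2)(z - 6) / [-28] = -(1/28)z^3 - (1/28)z^2 + (8/7)z + 15/7
L_3(z) = (z + 5)(z + 2)(z + 1) / [616] = (1/616)z^3 + (1/77)z^2 + (17/616)z + 5/308
f(z) = (-7)·L_0 + (-3)·L_1 + (-3)·L_2 + 6·L_3
  (-7)·L_0(z) = (7/132)z^3 - (7/44)z^2 - (28/33)z - 7/11
  (-3)·L_1(z) = -(1/8)z^3 + (31/8)z + 15/4
  (-3)·L_2(z) = (3/28)z^3 + (3/28)z^2 - (24/7)z - 45/7
  6·L_3(z) = (3/308)z^3 + (6/77)z^2 + (51/308)z + 15/154
Adding term by term: (83/1848)z^3 + (2/77)z^2 - (437/1848)z - 991/308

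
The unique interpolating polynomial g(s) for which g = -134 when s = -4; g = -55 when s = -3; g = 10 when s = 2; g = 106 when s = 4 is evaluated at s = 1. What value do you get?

1

Using Newton's divided-difference form:
g[-4,-3] = (-55 - (-134)) / (-3 - (-4)) = 79
g[-3,2] = (10 - (-55)) / (2 - (-3)) = 13
g[2,4] = (106 - 10) / (4 - 2) = 48
g[-4,-3,2] = (13 - 79) / (2 - (-4)) = -11
g[-3,2,4] = (48 - 13) / (4 - (-3)) = 5
g[-4,-3,2,4] = (5 - (-11)) / (4 - (-4)) = 2
g(1) = -134 + 79·(5) + (-11)·(5)·(4) + 2·(5)·(4)·(-1) = 1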